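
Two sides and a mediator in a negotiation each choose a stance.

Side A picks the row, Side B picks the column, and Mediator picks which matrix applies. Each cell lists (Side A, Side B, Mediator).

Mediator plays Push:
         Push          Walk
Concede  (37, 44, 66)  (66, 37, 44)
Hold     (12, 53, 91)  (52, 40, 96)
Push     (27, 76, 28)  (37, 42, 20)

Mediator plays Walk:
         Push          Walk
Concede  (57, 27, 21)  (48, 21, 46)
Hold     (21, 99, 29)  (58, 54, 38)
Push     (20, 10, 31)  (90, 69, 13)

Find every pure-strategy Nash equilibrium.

Mark each player's best response to every combination of opponents' strategies; a profile where every player is best-responding is a pure Nash equilibrium.
Side A against (Push, Push): payoffs 37, 12, 27 → best response Concede.
Side A against (Push, Walk): payoffs 57, 21, 20 → best response Concede.
Side A against (Walk, Push): payoffs 66, 52, 37 → best response Concede.
Side A against (Walk, Walk): payoffs 48, 58, 90 → best response Push.
Side B against (Concede, Push): payoffs 44, 37 → best response Push.
Side B against (Concede, Walk): payoffs 27, 21 → best response Push.
Side B against (Hold, Push): payoffs 53, 40 → best response Push.
Side B against (Hold, Walk): payoffs 99, 54 → best response Push.
Side B against (Push, Push): payoffs 76, 42 → best response Push.
Side B against (Push, Walk): payoffs 10, 69 → best response Walk.
Mediator against (Concede, Push): payoffs 66, 21 → best response Push.
Mediator against (Concede, Walk): payoffs 44, 46 → best response Walk.
Mediator against (Hold, Push): payoffs 91, 29 → best response Push.
Mediator against (Hold, Walk): payoffs 96, 38 → best response Push.
Mediator against (Push, Push): payoffs 28, 31 → best response Walk.
Mediator against (Push, Walk): payoffs 20, 13 → best response Push.
Mutual best responses: (Concede, Push, Push).

Pure NE: (Concede, Push, Push)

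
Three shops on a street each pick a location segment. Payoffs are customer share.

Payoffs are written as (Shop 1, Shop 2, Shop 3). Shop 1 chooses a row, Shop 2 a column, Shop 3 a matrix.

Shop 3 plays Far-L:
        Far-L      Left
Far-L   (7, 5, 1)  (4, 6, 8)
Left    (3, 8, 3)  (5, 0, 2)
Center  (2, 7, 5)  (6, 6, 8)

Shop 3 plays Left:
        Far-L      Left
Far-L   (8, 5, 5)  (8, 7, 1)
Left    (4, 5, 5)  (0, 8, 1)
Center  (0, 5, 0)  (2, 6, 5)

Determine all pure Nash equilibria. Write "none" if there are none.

none

Shop 1 against (Far-L, Far-L): payoffs 7, 3, 2 → best response Far-L.
Shop 1 against (Far-L, Left): payoffs 8, 4, 0 → best response Far-L.
Shop 1 against (Left, Far-L): payoffs 4, 5, 6 → best response Center.
Shop 1 against (Left, Left): payoffs 8, 0, 2 → best response Far-L.
Shop 2 against (Far-L, Far-L): payoffs 5, 6 → best response Left.
Shop 2 against (Far-L, Left): payoffs 5, 7 → best response Left.
Shop 2 against (Left, Far-L): payoffs 8, 0 → best response Far-L.
Shop 2 against (Left, Left): payoffs 5, 8 → best response Left.
Shop 2 against (Center, Far-L): payoffs 7, 6 → best response Far-L.
Shop 2 against (Center, Left): payoffs 5, 6 → best response Left.
Shop 3 against (Far-L, Far-L): payoffs 1, 5 → best response Left.
Shop 3 against (Far-L, Left): payoffs 8, 1 → best response Far-L.
Shop 3 against (Left, Far-L): payoffs 3, 5 → best response Left.
Shop 3 against (Left, Left): payoffs 2, 1 → best response Far-L.
Shop 3 against (Center, Far-L): payoffs 5, 0 → best response Far-L.
Shop 3 against (Center, Left): payoffs 8, 5 → best response Far-L.
No profile is a mutual best response for all players.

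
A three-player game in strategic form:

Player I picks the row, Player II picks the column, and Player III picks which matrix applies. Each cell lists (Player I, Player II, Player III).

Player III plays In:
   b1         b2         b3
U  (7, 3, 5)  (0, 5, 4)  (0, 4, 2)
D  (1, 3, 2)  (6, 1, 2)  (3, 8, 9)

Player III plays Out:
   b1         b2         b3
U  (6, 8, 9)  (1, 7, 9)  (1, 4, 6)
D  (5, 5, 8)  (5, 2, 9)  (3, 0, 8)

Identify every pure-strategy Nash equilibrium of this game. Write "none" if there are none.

Pure-strategy Nash equilibria: (U, b1, Out), (D, b3, In)

For each strategy profile, look for a profitable unilateral deviation.
(U, b1, In): Player II can switch to b2 (3 → 5). Not NE.
(U, b1, Out): Player I gets 6, best alternative 5; Player II gets 8, best alternative 7; Player III gets 9, best alternative 5. No profitable deviation — NE.
(U, b2, In): Player I can switch to D (0 → 6). Not NE.
(U, b2, Out): Player I can switch to D (1 → 5). Not NE.
(U, b3, In): Player I can switch to D (0 → 3). Not NE.
(U, b3, Out): Player I can switch to D (1 → 3). Not NE.
(D, b1, In): Player I can switch to U (1 → 7). Not NE.
(D, b1, Out): Player I can switch to U (5 → 6). Not NE.
(D, b2, In): Player II can switch to b1 (1 → 3). Not NE.
(D, b2, Out): Player II can switch to b1 (2 → 5). Not NE.
(D, b3, In): Player I gets 3, best alternative 0; Player II gets 8, best alternative 3; Player III gets 9, best alternative 8. No profitable deviation — NE.
(D, b3, Out): Player II can switch to b1 (0 → 5). Not NE.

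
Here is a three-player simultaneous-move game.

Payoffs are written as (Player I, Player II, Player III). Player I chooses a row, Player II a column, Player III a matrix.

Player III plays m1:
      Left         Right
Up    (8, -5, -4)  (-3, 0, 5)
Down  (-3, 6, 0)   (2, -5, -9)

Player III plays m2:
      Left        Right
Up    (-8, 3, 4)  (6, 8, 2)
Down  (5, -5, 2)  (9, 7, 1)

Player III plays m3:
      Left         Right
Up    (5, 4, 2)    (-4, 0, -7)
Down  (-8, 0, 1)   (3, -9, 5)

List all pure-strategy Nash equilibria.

none

Check each profile: it is a Nash equilibrium iff no player can strictly gain by switching unilaterally.
(Up, Left, m1): Player II can switch to Right (-5 → 0). Not NE.
(Up, Left, m2): Player I can switch to Down (-8 → 5). Not NE.
(Up, Left, m3): Player III can switch to m2 (2 → 4). Not NE.
(Up, Right, m1): Player I can switch to Down (-3 → 2). Not NE.
(Up, Right, m2): Player I can switch to Down (6 → 9). Not NE.
(Up, Right, m3): Player I can switch to Down (-4 → 3). Not NE.
(The remaining 6 profiles each have a profitable deviation by the same check.)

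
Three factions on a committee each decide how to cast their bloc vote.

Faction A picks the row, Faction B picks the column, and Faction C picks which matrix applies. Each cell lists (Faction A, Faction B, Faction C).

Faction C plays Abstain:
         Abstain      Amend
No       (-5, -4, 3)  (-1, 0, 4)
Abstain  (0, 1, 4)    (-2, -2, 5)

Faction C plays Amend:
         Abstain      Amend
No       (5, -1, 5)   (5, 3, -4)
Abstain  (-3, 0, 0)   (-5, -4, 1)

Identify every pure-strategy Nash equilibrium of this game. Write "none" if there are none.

Pure-strategy Nash equilibria: (No, Amend, Abstain), (Abstain, Abstain, Abstain)

(No, Abstain, Abstain): Faction A can switch to Abstain (-5 → 0). Not NE.
(No, Abstain, Amend): Faction B can switch to Amend (-1 → 3). Not NE.
(No, Amend, Abstain): Faction A gets -1, best alternative -2; Faction B gets 0, best alternative -4; Faction C gets 4, best alternative -4. No profitable deviation — NE.
(No, Amend, Amend): Faction C can switch to Abstain (-4 → 4). Not NE.
(Abstain, Abstain, Abstain): Faction A gets 0, best alternative -5; Faction B gets 1, best alternative -2; Faction C gets 4, best alternative 0. No profitable deviation — NE.
(Abstain, Abstain, Amend): Faction A can switch to No (-3 → 5). Not NE.
(Abstain, Amend, Abstain): Faction A can switch to No (-2 → -1). Not NE.
(Abstain, Amend, Amend): Faction A can switch to No (-5 → 5). Not NE.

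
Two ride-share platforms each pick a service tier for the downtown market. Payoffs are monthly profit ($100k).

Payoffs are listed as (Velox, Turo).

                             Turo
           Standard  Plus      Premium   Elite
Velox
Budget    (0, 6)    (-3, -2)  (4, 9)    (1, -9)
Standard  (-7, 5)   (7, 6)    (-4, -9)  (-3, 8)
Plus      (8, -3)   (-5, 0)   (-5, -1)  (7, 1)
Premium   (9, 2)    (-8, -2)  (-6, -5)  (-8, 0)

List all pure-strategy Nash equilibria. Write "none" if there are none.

Mark each player's best response to every combination of opponents' strategies; a profile where every player is best-responding is a pure Nash equilibrium.
Velox against Standard: payoffs 0, -7, 8, 9 → best response Premium.
Velox against Plus: payoffs -3, 7, -5, -8 → best response Standard.
Velox against Premium: payoffs 4, -4, -5, -6 → best response Budget.
Velox against Elite: payoffs 1, -3, 7, -8 → best response Plus.
Turo against Budget: payoffs 6, -2, 9, -9 → best response Premium.
Turo against Standard: payoffs 5, 6, -9, 8 → best response Elite.
Turo against Plus: payoffs -3, 0, -1, 1 → best response Elite.
Turo against Premium: payoffs 2, -2, -5, 0 → best response Standard.
Mutual best responses: (Budget, Premium); (Plus, Elite); (Premium, Standard).

The pure Nash equilibria are (Budget, Premium); (Plus, Elite); (Premium, Standard).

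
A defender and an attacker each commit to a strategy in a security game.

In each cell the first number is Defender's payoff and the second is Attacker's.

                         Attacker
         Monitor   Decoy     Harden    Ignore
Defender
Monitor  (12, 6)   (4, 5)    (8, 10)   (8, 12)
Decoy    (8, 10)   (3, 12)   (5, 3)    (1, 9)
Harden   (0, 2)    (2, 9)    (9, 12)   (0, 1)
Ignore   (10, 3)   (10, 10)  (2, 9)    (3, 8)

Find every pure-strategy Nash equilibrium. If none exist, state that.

The pure Nash equilibria are (Monitor, Ignore); (Harden, Harden); (Ignore, Decoy).

For each player, find the best response to each opponent profile; mutual best responses are the pure NE.
Defender against Monitor: payoffs 12, 8, 0, 10 → best response Monitor.
Defender against Decoy: payoffs 4, 3, 2, 10 → best response Ignore.
Defender against Harden: payoffs 8, 5, 9, 2 → best response Harden.
Defender against Ignore: payoffs 8, 1, 0, 3 → best response Monitor.
Attacker against Monitor: payoffs 6, 5, 10, 12 → best response Ignore.
Attacker against Decoy: payoffs 10, 12, 3, 9 → best response Decoy.
Attacker against Harden: payoffs 2, 9, 12, 1 → best response Harden.
Attacker against Ignore: payoffs 3, 10, 9, 8 → best response Decoy.
Mutual best responses: (Monitor, Ignore); (Harden, Harden); (Ignore, Decoy).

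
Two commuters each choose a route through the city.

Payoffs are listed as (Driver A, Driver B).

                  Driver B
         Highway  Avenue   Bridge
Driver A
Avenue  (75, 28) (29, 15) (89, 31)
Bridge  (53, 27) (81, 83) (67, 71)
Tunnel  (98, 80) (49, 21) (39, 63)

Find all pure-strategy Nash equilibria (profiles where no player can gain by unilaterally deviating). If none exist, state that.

The pure Nash equilibria are (Avenue, Bridge); (Bridge, Avenue); (Tunnel, Highway).

Mark each player's best response to every combination of opponents' strategies; a profile where every player is best-responding is a pure Nash equilibrium.
Driver A against Highway: payoffs 75, 53, 98 → best response Tunnel.
Driver A against Avenue: payoffs 29, 81, 49 → best response Bridge.
Driver A against Bridge: payoffs 89, 67, 39 → best response Avenue.
Driver B against Avenue: payoffs 28, 15, 31 → best response Bridge.
Driver B against Bridge: payoffs 27, 83, 71 → best response Avenue.
Driver B against Tunnel: payoffs 80, 21, 63 → best response Highway.
Mutual best responses: (Avenue, Bridge); (Bridge, Avenue); (Tunnel, Highway).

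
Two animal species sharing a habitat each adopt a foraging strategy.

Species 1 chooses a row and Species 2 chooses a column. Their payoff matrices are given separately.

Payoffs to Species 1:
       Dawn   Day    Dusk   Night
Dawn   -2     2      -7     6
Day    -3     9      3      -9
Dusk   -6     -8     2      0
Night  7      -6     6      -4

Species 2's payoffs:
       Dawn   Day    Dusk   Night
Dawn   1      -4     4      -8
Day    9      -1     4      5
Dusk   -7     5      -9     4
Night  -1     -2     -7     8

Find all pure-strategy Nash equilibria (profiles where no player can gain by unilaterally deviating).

none

(Dawn, Dawn): Species 1 can switch to Night (-2 → 7). Not NE.
(Dawn, Day): Species 1 can switch to Day (2 → 9). Not NE.
(Dawn, Dusk): Species 1 can switch to Day (-7 → 3). Not NE.
(Dawn, Night): Species 2 can switch to Dawn (-8 → 1). Not NE.
(Day, Dawn): Species 1 can switch to Dawn (-3 → -2). Not NE.
(Day, Day): Species 2 can switch to Dawn (-1 → 9). Not NE.
(Day, Dusk): Species 1 can switch to Night (3 → 6). Not NE.
(Day, Night): Species 1 can switch to Dawn (-9 → 6). Not NE.
(Dusk, Dawn): Species 1 can switch to Dawn (-6 → -2). Not NE.
(Dusk, Day): Species 1 can switch to Dawn (-8 → 2). Not NE.
(Dusk, Dusk): Species 1 can switch to Day (2 → 3). Not NE.
(Dusk, Night): Species 1 can switch to Dawn (0 → 6). Not NE.
(The remaining 4 profiles each have a profitable deviation by the same check.)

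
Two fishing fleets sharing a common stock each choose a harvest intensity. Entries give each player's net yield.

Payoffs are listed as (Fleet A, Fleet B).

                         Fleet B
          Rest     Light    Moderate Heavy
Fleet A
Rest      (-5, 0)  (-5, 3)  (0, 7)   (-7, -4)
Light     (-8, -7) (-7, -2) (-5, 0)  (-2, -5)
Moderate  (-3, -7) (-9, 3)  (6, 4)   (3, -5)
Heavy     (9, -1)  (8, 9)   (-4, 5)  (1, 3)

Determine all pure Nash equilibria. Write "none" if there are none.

For each strategy profile, look for a profitable unilateral deviation.
(Rest, Rest): Fleet A can switch to Moderate (-5 → -3). Not NE.
(Rest, Light): Fleet A can switch to Heavy (-5 → 8). Not NE.
(Rest, Moderate): Fleet A can switch to Moderate (0 → 6). Not NE.
(Rest, Heavy): Fleet A can switch to Light (-7 → -2). Not NE.
(Light, Rest): Fleet A can switch to Rest (-8 → -5). Not NE.
(Light, Light): Fleet A can switch to Rest (-7 → -5). Not NE.
(Light, Moderate): Fleet A can switch to Rest (-5 → 0). Not NE.
(Light, Heavy): Fleet A can switch to Moderate (-2 → 3). Not NE.
(Moderate, Moderate): Fleet A gets 6, best alternative 0; Fleet B gets 4, best alternative 3. No profitable deviation — NE.
(Heavy, Light): Fleet A gets 8, best alternative -5; Fleet B gets 9, best alternative 5. No profitable deviation — NE.
(The remaining 6 profiles each have a profitable deviation by the same check.)

(Moderate, Moderate) and (Heavy, Light)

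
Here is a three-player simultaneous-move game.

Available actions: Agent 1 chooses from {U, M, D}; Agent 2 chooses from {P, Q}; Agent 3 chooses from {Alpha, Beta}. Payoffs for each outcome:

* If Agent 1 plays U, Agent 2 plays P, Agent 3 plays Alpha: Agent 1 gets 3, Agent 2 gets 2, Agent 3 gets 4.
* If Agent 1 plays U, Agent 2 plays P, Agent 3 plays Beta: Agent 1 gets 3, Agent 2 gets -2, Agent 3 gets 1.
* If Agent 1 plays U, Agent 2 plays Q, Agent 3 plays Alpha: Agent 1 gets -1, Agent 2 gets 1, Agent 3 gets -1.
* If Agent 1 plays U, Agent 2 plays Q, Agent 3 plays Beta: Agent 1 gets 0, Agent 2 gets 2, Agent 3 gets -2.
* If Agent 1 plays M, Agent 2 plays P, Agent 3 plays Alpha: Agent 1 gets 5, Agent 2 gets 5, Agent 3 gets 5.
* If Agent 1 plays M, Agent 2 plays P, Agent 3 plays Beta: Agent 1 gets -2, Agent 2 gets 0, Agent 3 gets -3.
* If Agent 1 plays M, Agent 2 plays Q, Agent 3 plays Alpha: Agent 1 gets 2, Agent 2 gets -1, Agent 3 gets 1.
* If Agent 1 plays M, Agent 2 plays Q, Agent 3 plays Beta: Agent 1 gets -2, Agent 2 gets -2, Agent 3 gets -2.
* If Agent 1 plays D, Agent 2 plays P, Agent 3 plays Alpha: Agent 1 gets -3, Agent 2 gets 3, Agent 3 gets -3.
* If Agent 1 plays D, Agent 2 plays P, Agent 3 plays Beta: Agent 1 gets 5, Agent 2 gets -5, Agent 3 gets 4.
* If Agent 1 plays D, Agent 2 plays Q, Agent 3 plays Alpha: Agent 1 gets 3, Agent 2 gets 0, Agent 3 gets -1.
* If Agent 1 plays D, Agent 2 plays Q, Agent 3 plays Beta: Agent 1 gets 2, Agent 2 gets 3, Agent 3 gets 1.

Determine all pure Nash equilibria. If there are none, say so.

The pure Nash equilibria are (M, P, Alpha), (D, Q, Beta).

Mark each player's best response to every combination of opponents' strategies; a profile where every player is best-responding is a pure Nash equilibrium.
Agent 1 against (P, Alpha): payoffs 3, 5, -3 → best response M.
Agent 1 against (P, Beta): payoffs 3, -2, 5 → best response D.
Agent 1 against (Q, Alpha): payoffs -1, 2, 3 → best response D.
Agent 1 against (Q, Beta): payoffs 0, -2, 2 → best response D.
Agent 2 against (U, Alpha): payoffs 2, 1 → best response P.
Agent 2 against (U, Beta): payoffs -2, 2 → best response Q.
Agent 2 against (M, Alpha): payoffs 5, -1 → best response P.
Agent 2 against (M, Beta): payoffs 0, -2 → best response P.
Agent 2 against (D, Alpha): payoffs 3, 0 → best response P.
Agent 2 against (D, Beta): payoffs -5, 3 → best response Q.
Agent 3 against (U, P): payoffs 4, 1 → best response Alpha.
Agent 3 against (U, Q): payoffs -1, -2 → best response Alpha.
Agent 3 against (M, P): payoffs 5, -3 → best response Alpha.
Agent 3 against (M, Q): payoffs 1, -2 → best response Alpha.
Agent 3 against (D, P): payoffs -3, 4 → best response Beta.
Agent 3 against (D, Q): payoffs -1, 1 → best response Beta.
Mutual best responses: (M, P, Alpha); (D, Q, Beta).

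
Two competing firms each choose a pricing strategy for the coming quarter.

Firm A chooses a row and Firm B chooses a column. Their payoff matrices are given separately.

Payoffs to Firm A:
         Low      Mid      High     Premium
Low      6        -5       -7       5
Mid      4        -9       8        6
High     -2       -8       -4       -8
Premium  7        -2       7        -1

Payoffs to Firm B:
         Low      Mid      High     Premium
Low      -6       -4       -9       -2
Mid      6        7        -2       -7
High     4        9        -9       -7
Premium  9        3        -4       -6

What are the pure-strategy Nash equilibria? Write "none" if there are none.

The unique pure-strategy Nash equilibrium is (Premium, Low).

Check each profile: it is a Nash equilibrium iff no player can strictly gain by switching unilaterally.
(Low, Low): Firm A can switch to Premium (6 → 7). Not NE.
(Low, Mid): Firm A can switch to Premium (-5 → -2). Not NE.
(Low, High): Firm A can switch to Mid (-7 → 8). Not NE.
(Low, Premium): Firm A can switch to Mid (5 → 6). Not NE.
(Mid, Low): Firm A can switch to Low (4 → 6). Not NE.
(Mid, Mid): Firm A can switch to Low (-9 → -5). Not NE.
(Mid, High): Firm B can switch to Low (-2 → 6). Not NE.
(Mid, Premium): Firm B can switch to Low (-7 → 6). Not NE.
(High, Low): Firm A can switch to Low (-2 → 6). Not NE.
(High, Mid): Firm A can switch to Low (-8 → -5). Not NE.
(Premium, Low): Firm A gets 7, best alternative 6; Firm B gets 9, best alternative 3. No profitable deviation — NE.
(The remaining 5 profiles each have a profitable deviation by the same check.)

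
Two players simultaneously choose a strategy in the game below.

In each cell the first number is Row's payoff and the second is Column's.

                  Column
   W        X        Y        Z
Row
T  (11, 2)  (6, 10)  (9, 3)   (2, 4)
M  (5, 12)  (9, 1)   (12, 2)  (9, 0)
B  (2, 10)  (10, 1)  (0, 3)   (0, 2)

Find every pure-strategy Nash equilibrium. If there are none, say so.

Row against W: payoffs 11, 5, 2 → best response T.
Row against X: payoffs 6, 9, 10 → best response B.
Row against Y: payoffs 9, 12, 0 → best response M.
Row against Z: payoffs 2, 9, 0 → best response M.
Column against T: payoffs 2, 10, 3, 4 → best response X.
Column against M: payoffs 12, 1, 2, 0 → best response W.
Column against B: payoffs 10, 1, 3, 2 → best response W.
No profile is a mutual best response for all players.

none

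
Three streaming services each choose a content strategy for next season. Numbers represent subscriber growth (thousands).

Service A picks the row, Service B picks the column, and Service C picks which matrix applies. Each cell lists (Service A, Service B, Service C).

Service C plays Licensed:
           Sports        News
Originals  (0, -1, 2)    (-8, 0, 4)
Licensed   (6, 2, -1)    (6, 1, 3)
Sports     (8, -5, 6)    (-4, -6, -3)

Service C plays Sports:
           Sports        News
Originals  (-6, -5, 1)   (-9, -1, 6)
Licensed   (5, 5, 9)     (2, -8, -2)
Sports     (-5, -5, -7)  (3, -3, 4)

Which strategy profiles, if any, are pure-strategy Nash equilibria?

The pure Nash equilibria are (Licensed, Sports, Sports) and (Sports, Sports, Licensed) and (Sports, News, Sports).

(Originals, Sports, Licensed): Service A can switch to Licensed (0 → 6). Not NE.
(Originals, Sports, Sports): Service A can switch to Licensed (-6 → 5). Not NE.
(Originals, News, Licensed): Service A can switch to Licensed (-8 → 6). Not NE.
(Originals, News, Sports): Service A can switch to Licensed (-9 → 2). Not NE.
(Licensed, Sports, Licensed): Service A can switch to Sports (6 → 8). Not NE.
(Licensed, Sports, Sports): Service A gets 5, best alternative -5; Service B gets 5, best alternative -8; Service C gets 9, best alternative -1. No profitable deviation — NE.
(Licensed, News, Licensed): Service B can switch to Sports (1 → 2). Not NE.
(Licensed, News, Sports): Service A can switch to Sports (2 → 3). Not NE.
(Sports, Sports, Licensed): Service A gets 8, best alternative 6; Service B gets -5, best alternative -6; Service C gets 6, best alternative -7. No profitable deviation — NE.
(Sports, Sports, Sports): Service A can switch to Licensed (-5 → 5). Not NE.
(Sports, News, Sports): Service A gets 3, best alternative 2; Service B gets -3, best alternative -5; Service C gets 4, best alternative -3. No profitable deviation — NE.
(The remaining 1 profile has a profitable deviation by the same check.)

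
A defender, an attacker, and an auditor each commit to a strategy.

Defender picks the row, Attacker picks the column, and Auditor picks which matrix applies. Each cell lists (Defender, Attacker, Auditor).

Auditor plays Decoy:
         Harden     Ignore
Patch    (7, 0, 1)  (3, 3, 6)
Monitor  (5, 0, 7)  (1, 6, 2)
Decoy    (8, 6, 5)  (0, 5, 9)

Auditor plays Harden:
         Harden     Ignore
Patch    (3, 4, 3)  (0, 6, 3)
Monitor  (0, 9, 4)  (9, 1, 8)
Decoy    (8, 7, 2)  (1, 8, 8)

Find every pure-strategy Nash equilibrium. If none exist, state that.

Pure-strategy Nash equilibria: (Patch, Ignore, Decoy); (Decoy, Harden, Decoy)

Defender against (Harden, Decoy): payoffs 7, 5, 8 → best response Decoy.
Defender against (Harden, Harden): payoffs 3, 0, 8 → best response Decoy.
Defender against (Ignore, Decoy): payoffs 3, 1, 0 → best response Patch.
Defender against (Ignore, Harden): payoffs 0, 9, 1 → best response Monitor.
Attacker against (Patch, Decoy): payoffs 0, 3 → best response Ignore.
Attacker against (Patch, Harden): payoffs 4, 6 → best response Ignore.
Attacker against (Monitor, Decoy): payoffs 0, 6 → best response Ignore.
Attacker against (Monitor, Harden): payoffs 9, 1 → best response Harden.
Attacker against (Decoy, Decoy): payoffs 6, 5 → best response Harden.
Attacker against (Decoy, Harden): payoffs 7, 8 → best response Ignore.
Auditor against (Patch, Harden): payoffs 1, 3 → best response Harden.
Auditor against (Patch, Ignore): payoffs 6, 3 → best response Decoy.
Auditor against (Monitor, Harden): payoffs 7, 4 → best response Decoy.
Auditor against (Monitor, Ignore): payoffs 2, 8 → best response Harden.
Auditor against (Decoy, Harden): payoffs 5, 2 → best response Decoy.
Auditor against (Decoy, Ignore): payoffs 9, 8 → best response Decoy.
Mutual best responses: (Patch, Ignore, Decoy); (Decoy, Harden, Decoy).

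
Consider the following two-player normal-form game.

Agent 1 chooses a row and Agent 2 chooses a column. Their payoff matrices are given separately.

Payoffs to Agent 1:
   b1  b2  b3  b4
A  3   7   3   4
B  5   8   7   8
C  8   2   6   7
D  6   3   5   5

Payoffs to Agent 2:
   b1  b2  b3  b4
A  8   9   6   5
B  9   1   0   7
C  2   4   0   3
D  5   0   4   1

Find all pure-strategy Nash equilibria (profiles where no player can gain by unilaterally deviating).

(A, b1): Agent 1 can switch to B (3 → 5). Not NE.
(A, b2): Agent 1 can switch to B (7 → 8). Not NE.
(A, b3): Agent 1 can switch to B (3 → 7). Not NE.
(A, b4): Agent 1 can switch to B (4 → 8). Not NE.
(B, b1): Agent 1 can switch to C (5 → 8). Not NE.
(B, b2): Agent 2 can switch to b1 (1 → 9). Not NE.
(B, b3): Agent 2 can switch to b1 (0 → 9). Not NE.
(B, b4): Agent 2 can switch to b1 (7 → 9). Not NE.
(C, b1): Agent 2 can switch to b2 (2 → 4). Not NE.
(C, b2): Agent 1 can switch to A (2 → 7). Not NE.
(C, b3): Agent 1 can switch to B (6 → 7). Not NE.
(C, b4): Agent 1 can switch to B (7 → 8). Not NE.
(The remaining 4 profiles each have a profitable deviation by the same check.)

There is no pure-strategy Nash equilibrium.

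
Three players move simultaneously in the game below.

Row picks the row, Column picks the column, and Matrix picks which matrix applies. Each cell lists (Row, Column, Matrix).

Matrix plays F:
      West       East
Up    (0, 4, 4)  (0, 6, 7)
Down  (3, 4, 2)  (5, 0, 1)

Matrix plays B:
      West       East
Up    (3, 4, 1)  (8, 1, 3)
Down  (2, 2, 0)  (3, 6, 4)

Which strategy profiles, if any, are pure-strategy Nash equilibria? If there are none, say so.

(Up, West, F): Row can switch to Down (0 → 3). Not NE.
(Up, West, B): Matrix can switch to F (1 → 4). Not NE.
(Up, East, F): Row can switch to Down (0 → 5). Not NE.
(Up, East, B): Column can switch to West (1 → 4). Not NE.
(Down, West, F): Row gets 3, best alternative 0; Column gets 4, best alternative 0; Matrix gets 2, best alternative 0. No profitable deviation — NE.
(Down, West, B): Row can switch to Up (2 → 3). Not NE.
(Down, East, F): Column can switch to West (0 → 4). Not NE.
(Down, East, B): Row can switch to Up (3 → 8). Not NE.

The unique pure-strategy Nash equilibrium is (Down, West, F).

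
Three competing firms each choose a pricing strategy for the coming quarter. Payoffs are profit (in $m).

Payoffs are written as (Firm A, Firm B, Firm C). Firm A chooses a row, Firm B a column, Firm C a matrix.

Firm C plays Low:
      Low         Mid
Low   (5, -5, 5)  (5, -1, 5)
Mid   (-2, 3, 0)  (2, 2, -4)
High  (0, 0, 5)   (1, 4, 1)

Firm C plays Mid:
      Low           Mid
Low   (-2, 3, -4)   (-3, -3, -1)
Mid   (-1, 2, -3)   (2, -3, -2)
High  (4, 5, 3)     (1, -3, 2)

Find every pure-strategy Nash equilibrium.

Check each profile: it is a Nash equilibrium iff no player can strictly gain by switching unilaterally.
(Low, Low, Low): Firm B can switch to Mid (-5 → -1). Not NE.
(Low, Low, Mid): Firm A can switch to Mid (-2 → -1). Not NE.
(Low, Mid, Low): Firm A gets 5, best alternative 2; Firm B gets -1, best alternative -5; Firm C gets 5, best alternative -1. No profitable deviation — NE.
(Low, Mid, Mid): Firm A can switch to Mid (-3 → 2). Not NE.
(Mid, Low, Low): Firm A can switch to Low (-2 → 5). Not NE.
(Mid, Low, Mid): Firm A can switch to High (-1 → 4). Not NE.
(Mid, Mid, Low): Firm A can switch to Low (2 → 5). Not NE.
(Mid, Mid, Mid): Firm B can switch to Low (-3 → 2). Not NE.
(High, Low, Low): Firm A can switch to Low (0 → 5). Not NE.
(High, Low, Mid): Firm C can switch to Low (3 → 5). Not NE.
(High, Mid, Low): Firm A can switch to Low (1 → 5). Not NE.
(High, Mid, Mid): Firm A can switch to Mid (1 → 2). Not NE.

Pure NE: (Low, Mid, Low)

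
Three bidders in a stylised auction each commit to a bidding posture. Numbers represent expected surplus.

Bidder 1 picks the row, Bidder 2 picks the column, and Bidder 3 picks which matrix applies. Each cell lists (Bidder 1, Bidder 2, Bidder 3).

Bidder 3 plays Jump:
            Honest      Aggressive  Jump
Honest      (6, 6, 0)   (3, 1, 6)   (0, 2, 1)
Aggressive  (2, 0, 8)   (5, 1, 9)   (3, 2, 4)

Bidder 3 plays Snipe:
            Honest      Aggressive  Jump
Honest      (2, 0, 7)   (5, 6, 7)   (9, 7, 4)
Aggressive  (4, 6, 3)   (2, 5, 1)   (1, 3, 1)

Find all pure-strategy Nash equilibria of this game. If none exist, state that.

(Honest, Jump, Snipe) and (Aggressive, Jump, Jump)

(Honest, Honest, Jump): Bidder 3 can switch to Snipe (0 → 7). Not NE.
(Honest, Honest, Snipe): Bidder 1 can switch to Aggressive (2 → 4). Not NE.
(Honest, Aggressive, Jump): Bidder 1 can switch to Aggressive (3 → 5). Not NE.
(Honest, Aggressive, Snipe): Bidder 2 can switch to Jump (6 → 7). Not NE.
(Honest, Jump, Jump): Bidder 1 can switch to Aggressive (0 → 3). Not NE.
(Honest, Jump, Snipe): Bidder 1 gets 9, best alternative 1; Bidder 2 gets 7, best alternative 6; Bidder 3 gets 4, best alternative 1. No profitable deviation — NE.
(Aggressive, Honest, Jump): Bidder 1 can switch to Honest (2 → 6). Not NE.
(Aggressive, Honest, Snipe): Bidder 3 can switch to Jump (3 → 8). Not NE.
(Aggressive, Aggressive, Jump): Bidder 2 can switch to Jump (1 → 2). Not NE.
(Aggressive, Jump, Jump): Bidder 1 gets 3, best alternative 0; Bidder 2 gets 2, best alternative 1; Bidder 3 gets 4, best alternative 1. No profitable deviation — NE.
(The remaining 2 profiles each have a profitable deviation by the same check.)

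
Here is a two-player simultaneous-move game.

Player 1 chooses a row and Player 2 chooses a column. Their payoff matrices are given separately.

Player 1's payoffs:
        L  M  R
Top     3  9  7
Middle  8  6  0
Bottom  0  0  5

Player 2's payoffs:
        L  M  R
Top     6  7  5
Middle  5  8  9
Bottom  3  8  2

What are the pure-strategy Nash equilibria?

Pure NE: (Top, M)

(Top, L): Player 1 can switch to Middle (3 → 8). Not NE.
(Top, M): Player 1 gets 9, best alternative 6; Player 2 gets 7, best alternative 6. No profitable deviation — NE.
(Top, R): Player 2 can switch to L (5 → 6). Not NE.
(Middle, L): Player 2 can switch to M (5 → 8). Not NE.
(Middle, M): Player 1 can switch to Top (6 → 9). Not NE.
(Middle, R): Player 1 can switch to Top (0 → 7). Not NE.
(Bottom, L): Player 1 can switch to Top (0 → 3). Not NE.
(The remaining 2 profiles each have a profitable deviation by the same check.)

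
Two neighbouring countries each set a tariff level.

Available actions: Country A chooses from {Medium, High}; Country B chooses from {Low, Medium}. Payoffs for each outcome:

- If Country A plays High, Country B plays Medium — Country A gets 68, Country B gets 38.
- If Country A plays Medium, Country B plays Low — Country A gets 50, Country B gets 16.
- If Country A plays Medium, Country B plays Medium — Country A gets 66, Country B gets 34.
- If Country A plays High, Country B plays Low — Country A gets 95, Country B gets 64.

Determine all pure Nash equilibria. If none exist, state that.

(High, Low)

Country A against Low: payoffs 50, 95 → best response High.
Country A against Medium: payoffs 66, 68 → best response High.
Country B against Medium: payoffs 16, 34 → best response Medium.
Country B against High: payoffs 64, 38 → best response Low.
Mutual best responses: (High, Low).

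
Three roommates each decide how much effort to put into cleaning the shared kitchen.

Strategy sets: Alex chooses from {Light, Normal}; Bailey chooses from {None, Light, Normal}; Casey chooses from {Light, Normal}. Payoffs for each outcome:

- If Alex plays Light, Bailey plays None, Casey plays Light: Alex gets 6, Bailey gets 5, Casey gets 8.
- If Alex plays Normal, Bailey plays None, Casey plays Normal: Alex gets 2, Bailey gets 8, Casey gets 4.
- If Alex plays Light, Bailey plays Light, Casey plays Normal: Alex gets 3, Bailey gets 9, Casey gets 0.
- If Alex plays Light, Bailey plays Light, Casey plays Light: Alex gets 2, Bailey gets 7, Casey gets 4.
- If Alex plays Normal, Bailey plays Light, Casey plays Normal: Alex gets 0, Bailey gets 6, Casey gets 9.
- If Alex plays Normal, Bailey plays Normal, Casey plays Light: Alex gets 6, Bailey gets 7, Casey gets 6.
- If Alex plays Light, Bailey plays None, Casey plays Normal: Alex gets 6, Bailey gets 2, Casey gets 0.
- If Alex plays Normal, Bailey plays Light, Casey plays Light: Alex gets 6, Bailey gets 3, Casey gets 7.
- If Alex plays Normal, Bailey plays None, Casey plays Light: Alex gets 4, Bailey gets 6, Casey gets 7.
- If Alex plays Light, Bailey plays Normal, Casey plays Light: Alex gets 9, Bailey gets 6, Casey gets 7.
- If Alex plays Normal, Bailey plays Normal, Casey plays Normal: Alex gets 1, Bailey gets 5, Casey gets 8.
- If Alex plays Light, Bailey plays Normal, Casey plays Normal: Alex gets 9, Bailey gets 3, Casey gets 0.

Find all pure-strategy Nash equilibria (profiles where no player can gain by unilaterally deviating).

none

(Light, None, Light): Bailey can switch to Light (5 → 7). Not NE.
(Light, None, Normal): Bailey can switch to Light (2 → 9). Not NE.
(Light, Light, Light): Alex can switch to Normal (2 → 6). Not NE.
(Light, Light, Normal): Casey can switch to Light (0 → 4). Not NE.
(Light, Normal, Light): Bailey can switch to Light (6 → 7). Not NE.
(Light, Normal, Normal): Bailey can switch to Light (3 → 9). Not NE.
(Normal, None, Light): Alex can switch to Light (4 → 6). Not NE.
(Normal, None, Normal): Alex can switch to Light (2 → 6). Not NE.
(Normal, Light, Light): Bailey can switch to None (3 → 6). Not NE.
(Normal, Light, Normal): Alex can switch to Light (0 → 3). Not NE.
(Normal, Normal, Light): Alex can switch to Light (6 → 9). Not NE.
(Normal, Normal, Normal): Alex can switch to Light (1 → 9). Not NE.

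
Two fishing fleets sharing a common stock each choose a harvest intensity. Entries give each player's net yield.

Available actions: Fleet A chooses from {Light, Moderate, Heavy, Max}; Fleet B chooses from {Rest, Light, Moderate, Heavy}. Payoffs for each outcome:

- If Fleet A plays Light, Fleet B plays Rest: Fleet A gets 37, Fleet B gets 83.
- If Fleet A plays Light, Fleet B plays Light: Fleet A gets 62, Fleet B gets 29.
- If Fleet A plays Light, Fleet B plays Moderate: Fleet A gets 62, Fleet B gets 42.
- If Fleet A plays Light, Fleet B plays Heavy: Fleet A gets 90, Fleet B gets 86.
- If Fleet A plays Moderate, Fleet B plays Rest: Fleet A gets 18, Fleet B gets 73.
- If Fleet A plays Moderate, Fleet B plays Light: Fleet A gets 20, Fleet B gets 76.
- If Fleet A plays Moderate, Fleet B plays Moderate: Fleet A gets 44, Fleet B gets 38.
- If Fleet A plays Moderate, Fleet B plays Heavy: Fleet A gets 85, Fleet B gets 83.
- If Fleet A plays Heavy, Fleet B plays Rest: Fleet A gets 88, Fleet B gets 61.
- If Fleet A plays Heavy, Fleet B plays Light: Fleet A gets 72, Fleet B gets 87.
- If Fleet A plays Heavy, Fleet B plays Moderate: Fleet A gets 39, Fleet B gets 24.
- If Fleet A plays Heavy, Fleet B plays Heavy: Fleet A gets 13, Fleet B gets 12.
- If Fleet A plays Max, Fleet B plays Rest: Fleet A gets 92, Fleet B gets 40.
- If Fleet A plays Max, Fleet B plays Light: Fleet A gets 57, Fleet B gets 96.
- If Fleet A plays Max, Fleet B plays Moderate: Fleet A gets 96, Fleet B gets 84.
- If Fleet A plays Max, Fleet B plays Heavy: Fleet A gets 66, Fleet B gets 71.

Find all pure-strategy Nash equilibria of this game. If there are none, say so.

Pure-strategy Nash equilibria: (Light, Heavy), (Heavy, Light)

Fleet A against Rest: payoffs 37, 18, 88, 92 → best response Max.
Fleet A against Light: payoffs 62, 20, 72, 57 → best response Heavy.
Fleet A against Moderate: payoffs 62, 44, 39, 96 → best response Max.
Fleet A against Heavy: payoffs 90, 85, 13, 66 → best response Light.
Fleet B against Light: payoffs 83, 29, 42, 86 → best response Heavy.
Fleet B against Moderate: payoffs 73, 76, 38, 83 → best response Heavy.
Fleet B against Heavy: payoffs 61, 87, 24, 12 → best response Light.
Fleet B against Max: payoffs 40, 96, 84, 71 → best response Light.
Mutual best responses: (Light, Heavy); (Heavy, Light).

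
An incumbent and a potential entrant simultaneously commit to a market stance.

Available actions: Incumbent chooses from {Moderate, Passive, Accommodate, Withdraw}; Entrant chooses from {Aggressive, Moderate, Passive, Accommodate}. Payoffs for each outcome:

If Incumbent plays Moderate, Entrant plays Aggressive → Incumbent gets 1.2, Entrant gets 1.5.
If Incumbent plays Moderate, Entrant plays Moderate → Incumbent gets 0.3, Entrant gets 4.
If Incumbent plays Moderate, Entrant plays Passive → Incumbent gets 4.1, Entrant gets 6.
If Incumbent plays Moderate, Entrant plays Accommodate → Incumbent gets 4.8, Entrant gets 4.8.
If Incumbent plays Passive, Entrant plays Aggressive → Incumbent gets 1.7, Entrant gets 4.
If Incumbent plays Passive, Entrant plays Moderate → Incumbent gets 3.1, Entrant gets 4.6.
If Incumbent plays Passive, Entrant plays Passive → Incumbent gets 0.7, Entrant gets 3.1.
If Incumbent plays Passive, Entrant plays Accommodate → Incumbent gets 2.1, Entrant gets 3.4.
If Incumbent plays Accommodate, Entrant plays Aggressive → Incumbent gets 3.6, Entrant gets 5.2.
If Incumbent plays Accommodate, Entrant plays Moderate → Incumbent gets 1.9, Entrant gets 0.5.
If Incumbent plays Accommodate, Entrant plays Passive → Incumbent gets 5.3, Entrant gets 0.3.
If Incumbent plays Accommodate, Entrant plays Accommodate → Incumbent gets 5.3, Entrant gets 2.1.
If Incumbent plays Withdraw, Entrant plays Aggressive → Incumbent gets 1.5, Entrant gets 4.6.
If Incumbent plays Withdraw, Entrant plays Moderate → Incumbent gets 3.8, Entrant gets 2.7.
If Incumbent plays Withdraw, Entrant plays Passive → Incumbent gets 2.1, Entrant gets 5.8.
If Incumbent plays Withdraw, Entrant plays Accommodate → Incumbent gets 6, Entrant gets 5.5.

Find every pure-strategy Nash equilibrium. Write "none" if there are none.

(Accommodate, Aggressive)

Mark each player's best response to every combination of opponents' strategies; a profile where every player is best-responding is a pure Nash equilibrium.
Incumbent against Aggressive: payoffs 1.2, 1.7, 3.6, 1.5 → best response Accommodate.
Incumbent against Moderate: payoffs 0.3, 3.1, 1.9, 3.8 → best response Withdraw.
Incumbent against Passive: payoffs 4.1, 0.7, 5.3, 2.1 → best response Accommodate.
Incumbent against Accommodate: payoffs 4.8, 2.1, 5.3, 6 → best response Withdraw.
Entrant against Moderate: payoffs 1.5, 4, 6, 4.8 → best response Passive.
Entrant against Passive: payoffs 4, 4.6, 3.1, 3.4 → best response Moderate.
Entrant against Accommodate: payoffs 5.2, 0.5, 0.3, 2.1 → best response Aggressive.
Entrant against Withdraw: payoffs 4.6, 2.7, 5.8, 5.5 → best response Passive.
Mutual best responses: (Accommodate, Aggressive).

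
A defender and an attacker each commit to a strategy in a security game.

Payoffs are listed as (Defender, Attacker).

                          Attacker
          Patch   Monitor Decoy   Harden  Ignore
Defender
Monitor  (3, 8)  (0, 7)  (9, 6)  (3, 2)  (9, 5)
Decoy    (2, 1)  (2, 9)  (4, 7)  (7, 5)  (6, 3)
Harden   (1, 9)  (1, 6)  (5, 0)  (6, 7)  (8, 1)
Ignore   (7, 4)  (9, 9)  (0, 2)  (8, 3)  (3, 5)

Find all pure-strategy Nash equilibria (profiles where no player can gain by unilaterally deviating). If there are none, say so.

Pure NE: (Ignore, Monitor)

Defender against Patch: payoffs 3, 2, 1, 7 → best response Ignore.
Defender against Monitor: payoffs 0, 2, 1, 9 → best response Ignore.
Defender against Decoy: payoffs 9, 4, 5, 0 → best response Monitor.
Defender against Harden: payoffs 3, 7, 6, 8 → best response Ignore.
Defender against Ignore: payoffs 9, 6, 8, 3 → best response Monitor.
Attacker against Monitor: payoffs 8, 7, 6, 2, 5 → best response Patch.
Attacker against Decoy: payoffs 1, 9, 7, 5, 3 → best response Monitor.
Attacker against Harden: payoffs 9, 6, 0, 7, 1 → best response Patch.
Attacker against Ignore: payoffs 4, 9, 2, 3, 5 → best response Monitor.
Mutual best responses: (Ignore, Monitor).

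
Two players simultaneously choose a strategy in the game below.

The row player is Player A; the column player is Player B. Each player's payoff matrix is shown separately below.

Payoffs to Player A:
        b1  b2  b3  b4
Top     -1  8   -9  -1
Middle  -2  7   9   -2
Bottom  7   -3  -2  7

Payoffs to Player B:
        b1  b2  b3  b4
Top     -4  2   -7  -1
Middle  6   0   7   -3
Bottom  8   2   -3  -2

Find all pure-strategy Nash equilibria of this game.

Player A against b1: payoffs -1, -2, 7 → best response Bottom.
Player A against b2: payoffs 8, 7, -3 → best response Top.
Player A against b3: payoffs -9, 9, -2 → best response Middle.
Player A against b4: payoffs -1, -2, 7 → best response Bottom.
Player B against Top: payoffs -4, 2, -7, -1 → best response b2.
Player B against Middle: payoffs 6, 0, 7, -3 → best response b3.
Player B against Bottom: payoffs 8, 2, -3, -2 → best response b1.
Mutual best responses: (Top, b2); (Middle, b3); (Bottom, b1).

The pure Nash equilibria are (Top, b2) and (Middle, b3) and (Bottom, b1).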